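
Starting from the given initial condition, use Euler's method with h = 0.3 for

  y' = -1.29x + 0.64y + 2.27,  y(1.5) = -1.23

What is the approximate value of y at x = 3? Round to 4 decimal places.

-3.6299

Euler: y_{n+1} = y_n + h·f(x_n, y_n).
x=1.500000, y=-1.230000: f=-0.452200 → y ← -1.230000 + 0.3·(-0.452200) = -1.365660
x=1.800000, y=-1.365660: f=-0.926022 → y ← -1.365660 + 0.3·(-0.926022) = -1.643467
x=2.100000, y=-1.643467: f=-1.490819 → y ← -1.643467 + 0.3·(-1.490819) = -2.090712
x=2.400000, y=-2.090712: f=-2.164056 → y ← -2.090712 + 0.3·(-2.164056) = -2.739929
x=2.700000, y=-2.739929: f=-2.966555 → y ← -2.739929 + 0.3·(-2.966555) = -3.629895
y(3) ≈ -3.6299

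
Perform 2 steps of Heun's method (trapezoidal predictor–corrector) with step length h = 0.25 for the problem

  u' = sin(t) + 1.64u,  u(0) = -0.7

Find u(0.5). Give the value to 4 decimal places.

Heun: k1 = f(t_n, u_n); k2 = f(t_n + h, u_n + h·k1); u_{n+1} = u_n + (h/2)·(k1 + k2).
t=0.000000, u=-0.700000:
  k1 = f(0.000000, -0.700000) = -1.148000
  k2 = f(0.250000, -0.987000) = -1.371276
  u ← -0.700000 + (0.25/2)·(-1.148000 + (-1.371276)) = -1.014910
t=0.250000, u=-1.014910:
  k1 = f(0.250000, -1.014910) = -1.417048
  k2 = f(0.500000, -1.369171) = -1.766016
  u ← -1.014910 + (0.25/2)·(-1.417048 + (-1.766016)) = -1.412792
u(0.5) ≈ -1.4128

-1.4128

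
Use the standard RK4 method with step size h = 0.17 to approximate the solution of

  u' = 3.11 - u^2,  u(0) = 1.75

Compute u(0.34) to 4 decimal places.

RK4: k1 = f(t_n, u_n); k2 = f(t_n + h/2, u_n + (h/2)·k1); k3 = f(t_n + h/2, u_n + (h/2)·k2); k4 = f(t_n + h, u_n + h·k3); u_{n+1} = u_n + (h/6)·(k1 + 2k2 + 2k3 + k4).
t=0.000000, u=1.750000:
  k1 = f(0.000000, 1.750000) = 0.047500
  k2 = f(0.085000, 1.754037) = 0.033352
  k3 = f(0.085000, 1.752835) = 0.037570
  k4 = f(0.170000, 1.756387) = 0.025105
  u ← 1.750000 + (0.17/6)·(k1 + 2k2 + 2k3 + k4) = 1.756076
t=0.170000, u=1.756076:
  k1 = f(0.170000, 1.756076) = 0.026197
  k2 = f(0.255000, 1.758303) = 0.018371
  k3 = f(0.255000, 1.757638) = 0.020710
  k4 = f(0.340000, 1.759597) = 0.013819
  u ← 1.756076 + (0.17/6)·(k1 + 2k2 + 2k3 + k4) = 1.759424
u(0.34) ≈ 1.7594

1.7594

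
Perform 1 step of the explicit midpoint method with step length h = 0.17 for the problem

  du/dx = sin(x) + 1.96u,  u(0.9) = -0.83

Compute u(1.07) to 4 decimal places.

-0.9888

Midpoint: k1 = f(x_n, u_n); k2 = f(x_n + h/2, u_n + (h/2)·k1); u_{n+1} = u_n + h·k2.
x=0.900000, u=-0.830000:
  k1 = f(0.900000, -0.830000) = -0.843473
  k2 = f(0.985000, -0.901695) = -0.934051
  u ← -0.830000 + 0.17·(-0.934051) = -0.988789
u(1.07) ≈ -0.9888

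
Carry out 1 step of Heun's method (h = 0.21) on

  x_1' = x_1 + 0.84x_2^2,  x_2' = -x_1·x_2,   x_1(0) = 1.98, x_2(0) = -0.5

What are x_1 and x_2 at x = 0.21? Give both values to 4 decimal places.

Heun on (x_1,x_2): k1 = f(x_n, state_n); k2 = f(x_n + h, state_n + h·k1); state_{n+1} = state_n + (h/2)·(k1 + k2).
0.000000: (1.980000, -0.500000)
  k1 = (2.190000, 0.990000)
  predictor → (2.439900, -0.292100)
  k2 = (2.511571, 0.712695)
  → (2.473665, -0.321217)
(x_1(0.21), x_2(0.21)) ≈ (2.4737, -0.3212)

2.4737, -0.3212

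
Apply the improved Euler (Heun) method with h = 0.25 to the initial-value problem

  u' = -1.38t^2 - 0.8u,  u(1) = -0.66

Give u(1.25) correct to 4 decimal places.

Heun: k1 = f(t_n, u_n); k2 = f(t_n + h, u_n + h·k1); u_{n+1} = u_n + (h/2)·(k1 + k2).
t=1.000000, u=-0.660000:
  k1 = f(1.000000, -0.660000) = -0.852000
  k2 = f(1.250000, -0.873000) = -1.457850
  u ← -0.660000 + (0.25/2)·(-0.852000 + (-1.457850)) = -0.948731
u(1.25) ≈ -0.9487

-0.9487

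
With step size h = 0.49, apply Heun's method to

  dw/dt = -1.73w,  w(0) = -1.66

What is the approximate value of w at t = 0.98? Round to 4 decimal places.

-0.4345

Heun: k1 = f(t_n, w_n); k2 = f(t_n + h, w_n + h·k1); w_{n+1} = w_n + (h/2)·(k1 + k2).
t=0.000000, w=-1.660000:
  k1 = f(0.000000, -1.660000) = 2.871800
  k2 = f(0.490000, -0.252818) = 0.437375
  w ← -1.660000 + (0.49/2)·(2.871800 + 0.437375) = -0.849252
t=0.490000, w=-0.849252:
  k1 = f(0.490000, -0.849252) = 1.469206
  k2 = f(0.980000, -0.129341) = 0.223760
  w ← -0.849252 + (0.49/2)·(1.469206 + 0.223760) = -0.434475
w(0.98) ≈ -0.4345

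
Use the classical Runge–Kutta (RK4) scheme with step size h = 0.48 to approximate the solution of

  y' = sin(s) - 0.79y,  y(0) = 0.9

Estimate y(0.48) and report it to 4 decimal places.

0.7160

RK4: k1 = f(s_n, y_n); k2 = f(s_n + h/2, y_n + (h/2)·k1); k3 = f(s_n + h/2, y_n + (h/2)·k2); k4 = f(s_n + h, y_n + h·k3); y_{n+1} = y_n + (h/6)·(k1 + 2k2 + 2k3 + k4).
s=0.000000, y=0.900000:
  k1 = f(0.000000, 0.900000) = -0.711000
  k2 = f(0.240000, 0.729360) = -0.338492
  k3 = f(0.240000, 0.818762) = -0.409119
  k4 = f(0.480000, 0.703623) = -0.094083
  y ← 0.900000 + (0.48/6)·(k1 + 2k2 + 2k3 + k4) = 0.715976
y(0.48) ≈ 0.7160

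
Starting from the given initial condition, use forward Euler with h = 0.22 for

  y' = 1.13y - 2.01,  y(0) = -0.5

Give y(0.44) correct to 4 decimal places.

-1.7738

Euler: y_{n+1} = y_n + h·f(t_n, y_n).
t=0.000000, y=-0.500000: f=-2.575000 → y ← -0.500000 + 0.22·(-2.575000) = -1.066500
t=0.220000, y=-1.066500: f=-3.215145 → y ← -1.066500 + 0.22·(-3.215145) = -1.773832
y(0.44) ≈ -1.7738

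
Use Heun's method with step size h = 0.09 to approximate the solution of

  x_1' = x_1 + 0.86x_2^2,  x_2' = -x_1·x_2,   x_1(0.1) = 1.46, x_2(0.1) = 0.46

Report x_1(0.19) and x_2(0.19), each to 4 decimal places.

Heun on (x_1,x_2): k1 = f(x_n, state_n); k2 = f(x_n + h, state_n + h·k1); state_{n+1} = state_n + (h/2)·(k1 + k2).
0.100000: (1.460000, 0.460000)
  k1 = (1.641976, -0.671600)
  predictor → (1.607778, 0.399556)
  k2 = (1.745073, -0.642397)
  → (1.612417, 0.400870)
(x_1(0.19), x_2(0.19)) ≈ (1.6124, 0.4009)

1.6124, 0.4009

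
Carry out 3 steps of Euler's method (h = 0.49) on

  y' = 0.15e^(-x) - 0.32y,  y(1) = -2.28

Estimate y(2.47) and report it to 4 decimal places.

Euler: y_{n+1} = y_n + h·f(x_n, y_n).
x=1.000000, y=-2.280000: f=0.784782 → y ← -2.280000 + 0.49·0.784782 = -1.895457
x=1.490000, y=-1.895457: f=0.640352 → y ← -1.895457 + 0.49·0.640352 = -1.581684
x=1.980000, y=-1.581684: f=0.526849 → y ← -1.581684 + 0.49·0.526849 = -1.323528
y(2.47) ≈ -1.3235

-1.3235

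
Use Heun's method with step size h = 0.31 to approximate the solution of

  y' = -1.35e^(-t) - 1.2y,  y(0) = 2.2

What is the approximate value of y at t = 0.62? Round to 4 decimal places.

0.6618

Heun: k1 = f(t_n, y_n); k2 = f(t_n + h, y_n + h·k1); y_{n+1} = y_n + (h/2)·(k1 + k2).
t=0.000000, y=2.200000:
  k1 = f(0.000000, 2.200000) = -3.990000
  k2 = f(0.310000, 0.963100) = -2.145873
  y ← 2.200000 + (0.31/2)·(-3.990000 + (-2.145873)) = 1.248940
t=0.310000, y=1.248940:
  k1 = f(0.310000, 1.248940) = -2.488881
  k2 = f(0.620000, 0.477387) = -1.299089
  y ← 1.248940 + (0.31/2)·(-2.488881 + (-1.299089)) = 0.661804
y(0.62) ≈ 0.6618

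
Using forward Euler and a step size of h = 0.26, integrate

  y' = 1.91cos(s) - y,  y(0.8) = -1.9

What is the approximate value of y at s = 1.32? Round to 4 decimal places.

Euler: y_{n+1} = y_n + h·f(s_n, y_n).
s=0.800000, y=-1.900000: f=3.230710 → y ← -1.900000 + 0.26·3.230710 = -1.060015
s=1.060000, y=-1.060015: f=1.993761 → y ← -1.060015 + 0.26·1.993761 = -0.541638
y(1.32) ≈ -0.5416

-0.5416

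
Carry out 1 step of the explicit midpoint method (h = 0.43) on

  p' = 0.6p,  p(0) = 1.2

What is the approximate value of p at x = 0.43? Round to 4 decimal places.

1.5495

Midpoint: k1 = f(x_n, p_n); k2 = f(x_n + h/2, p_n + (h/2)·k1); p_{n+1} = p_n + h·k2.
x=0.000000, p=1.200000:
  k1 = f(0.000000, 1.200000) = 0.720000
  k2 = f(0.215000, 1.354800) = 0.812880
  p ← 1.200000 + 0.43·0.812880 = 1.549538
p(0.43) ≈ 1.5495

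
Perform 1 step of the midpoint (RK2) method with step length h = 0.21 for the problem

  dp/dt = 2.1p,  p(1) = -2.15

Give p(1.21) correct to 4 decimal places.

Midpoint: k1 = f(t_n, p_n); k2 = f(t_n + h/2, p_n + (h/2)·k1); p_{n+1} = p_n + h·k2.
t=1.000000, p=-2.150000:
  k1 = f(1.000000, -2.150000) = -4.515000
  k2 = f(1.105000, -2.624075) = -5.510557
  p ← -2.150000 + 0.21·(-5.510557) = -3.307217
p(1.21) ≈ -3.3072

-3.3072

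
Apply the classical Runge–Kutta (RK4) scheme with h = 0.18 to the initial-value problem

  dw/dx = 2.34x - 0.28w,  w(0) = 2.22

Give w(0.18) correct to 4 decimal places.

RK4: k1 = f(x_n, w_n); k2 = f(x_n + h/2, w_n + (h/2)·k1); k3 = f(x_n + h/2, w_n + (h/2)·k2); k4 = f(x_n + h, w_n + h·k3); w_{n+1} = w_n + (h/6)·(k1 + 2k2 + 2k3 + k4).
x=0.000000, w=2.220000:
  k1 = f(0.000000, 2.220000) = -0.621600
  k2 = f(0.090000, 2.164056) = -0.395336
  k3 = f(0.090000, 2.184420) = -0.401038
  k4 = f(0.180000, 2.147813) = -0.180188
  w ← 2.220000 + (0.18/6)·(k1 + 2k2 + 2k3 + k4) = 2.148164
w(0.18) ≈ 2.1482

2.1482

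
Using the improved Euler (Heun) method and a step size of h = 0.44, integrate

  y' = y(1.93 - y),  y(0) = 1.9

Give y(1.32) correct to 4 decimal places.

1.9260

Heun: k1 = f(t_n, y_n); k2 = f(t_n + h, y_n + h·k1); y_{n+1} = y_n + (h/2)·(k1 + k2).
t=0.000000, y=1.900000:
  k1 = f(0.000000, 1.900000) = 0.057000
  k2 = f(0.440000, 1.925080) = 0.009471
  y ← 1.900000 + (0.44/2)·(0.057000 + 0.009471) = 1.914624
t=0.440000, y=1.914624:
  k1 = f(0.440000, 1.914624) = 0.029440
  k2 = f(0.880000, 1.927577) = 0.004670
  y ← 1.914624 + (0.44/2)·(0.029440 + 0.004670) = 1.922128
t=0.880000, y=1.922128:
  k1 = f(0.880000, 1.922128) = 0.015131
  k2 = f(1.320000, 1.928786) = 0.002342
  y ← 1.922128 + (0.44/2)·(0.015131 + 0.002342) = 1.925972
y(1.32) ≈ 1.9260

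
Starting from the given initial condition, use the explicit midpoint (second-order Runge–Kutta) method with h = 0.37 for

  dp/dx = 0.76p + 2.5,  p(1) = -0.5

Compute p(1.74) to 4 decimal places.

Midpoint: k1 = f(x_n, p_n); k2 = f(x_n + h/2, p_n + (h/2)·k1); p_{n+1} = p_n + h·k2.
x=1.000000, p=-0.500000:
  k1 = f(1.000000, -0.500000) = 2.120000
  k2 = f(1.185000, -0.107800) = 2.418072
  p ← -0.500000 + 0.37·2.418072 = 0.394687
x=1.370000, p=0.394687:
  k1 = f(1.370000, 0.394687) = 2.799962
  k2 = f(1.555000, 0.912680) = 3.193636
  p ← 0.394687 + 0.37·3.193636 = 1.576332
p(1.74) ≈ 1.5763

1.5763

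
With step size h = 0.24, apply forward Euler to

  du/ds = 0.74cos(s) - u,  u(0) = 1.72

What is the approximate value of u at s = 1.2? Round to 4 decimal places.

0.8654

Euler: u_{n+1} = u_n + h·f(s_n, u_n).
s=0.000000, u=1.720000: f=-0.980000 → u ← 1.720000 + 0.24·(-0.980000) = 1.484800
s=0.240000, u=1.484800: f=-0.766010 → u ← 1.484800 + 0.24·(-0.766010) = 1.300958
s=0.480000, u=1.300958: f=-0.644581 → u ← 1.300958 + 0.24·(-0.644581) = 1.146258
s=0.720000, u=1.146258: f=-0.589922 → u ← 1.146258 + 0.24·(-0.589922) = 1.004677
s=0.960000, u=1.004677: f=-0.580272 → u ← 1.004677 + 0.24·(-0.580272) = 0.865412
u(1.2) ≈ 0.8654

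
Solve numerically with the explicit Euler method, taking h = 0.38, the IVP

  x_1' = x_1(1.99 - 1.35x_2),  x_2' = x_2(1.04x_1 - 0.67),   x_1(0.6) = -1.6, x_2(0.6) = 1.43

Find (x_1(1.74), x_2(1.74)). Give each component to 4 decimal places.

-4.7856, -0.0054

Euler on (x_1,x_2): x_1_{n+1} = x_1_n + h·x_1', x_2_{n+1} = x_2_n + h·x_2'.
0.600000: (-1.600000, 1.430000); f=(-0.095200, -3.337620) → (-1.636176, 0.161704)
0.980000: (-1.636176, 0.161704); f=(-2.898811, -0.383502) → (-2.737724, 0.015974)
1.360000: (-2.737724, 0.015974); f=(-5.389034, -0.056183) → (-4.785557, -0.005376)
(x_1(1.74), x_2(1.74)) ≈ (-4.7856, -0.0054)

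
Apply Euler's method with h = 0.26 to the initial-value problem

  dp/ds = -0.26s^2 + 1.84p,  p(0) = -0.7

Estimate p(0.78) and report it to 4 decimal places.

-2.2869

Euler: p_{n+1} = p_n + h·f(s_n, p_n).
s=0.000000, p=-0.700000: f=-1.288000 → p ← -0.700000 + 0.26·(-1.288000) = -1.034880
s=0.260000, p=-1.034880: f=-1.921755 → p ← -1.034880 + 0.26·(-1.921755) = -1.534536
s=0.520000, p=-1.534536: f=-2.893851 → p ← -1.534536 + 0.26·(-2.893851) = -2.286938
p(0.78) ≈ -2.2869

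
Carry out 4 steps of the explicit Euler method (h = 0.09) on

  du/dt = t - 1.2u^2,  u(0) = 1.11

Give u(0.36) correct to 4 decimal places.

0.7669

Euler: u_{n+1} = u_n + h·f(t_n, u_n).
t=0.000000, u=1.110000: f=-1.478520 → u ← 1.110000 + 0.09·(-1.478520) = 0.976933
t=0.090000, u=0.976933: f=-1.055278 → u ← 0.976933 + 0.09·(-1.055278) = 0.881958
t=0.180000, u=0.881958: f=-0.753420 → u ← 0.881958 + 0.09·(-0.753420) = 0.814150
t=0.270000, u=0.814150: f=-0.525409 → u ← 0.814150 + 0.09·(-0.525409) = 0.766864
u(0.36) ≈ 0.7669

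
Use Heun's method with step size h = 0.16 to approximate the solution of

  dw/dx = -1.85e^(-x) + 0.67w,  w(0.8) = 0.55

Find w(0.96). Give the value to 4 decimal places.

0.4818

Heun: k1 = f(x_n, w_n); k2 = f(x_n + h, w_n + h·k1); w_{n+1} = w_n + (h/2)·(k1 + k2).
x=0.800000, w=0.550000:
  k1 = f(0.800000, 0.550000) = -0.462759
  k2 = f(0.960000, 0.475959) = -0.389460
  w ← 0.550000 + (0.16/2)·(-0.462759 + (-0.389460)) = 0.481823
w(0.96) ≈ 0.4818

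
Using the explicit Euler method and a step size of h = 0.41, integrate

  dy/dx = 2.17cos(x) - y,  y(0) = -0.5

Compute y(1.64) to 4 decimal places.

Euler: y_{n+1} = y_n + h·f(x_n, y_n).
x=0.000000, y=-0.500000: f=2.670000 → y ← -0.500000 + 0.41·2.670000 = 0.594700
x=0.410000, y=0.594700: f=1.395452 → y ← 0.594700 + 0.41·1.395452 = 1.166835
x=0.820000, y=1.166835: f=0.313585 → y ← 1.166835 + 0.41·0.313585 = 1.295405
x=1.230000, y=1.295405: f=-0.570109 → y ← 1.295405 + 0.41·(-0.570109) = 1.061660
y(1.64) ≈ 1.0617

1.0617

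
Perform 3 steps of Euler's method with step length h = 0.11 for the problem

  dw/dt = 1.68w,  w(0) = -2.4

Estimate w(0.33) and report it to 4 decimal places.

Euler: w_{n+1} = w_n + h·f(t_n, w_n).
t=0.000000, w=-2.400000: f=-4.032000 → w ← -2.400000 + 0.11·(-4.032000) = -2.843520
t=0.110000, w=-2.843520: f=-4.777114 → w ← -2.843520 + 0.11·(-4.777114) = -3.369002
t=0.220000, w=-3.369002: f=-5.659924 → w ← -3.369002 + 0.11·(-5.659924) = -3.991594
w(0.33) ≈ -3.9916

-3.9916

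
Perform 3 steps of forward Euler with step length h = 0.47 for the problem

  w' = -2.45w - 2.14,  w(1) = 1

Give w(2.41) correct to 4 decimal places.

-0.8800

Euler: w_{n+1} = w_n + h·f(t_n, w_n).
t=1.000000, w=1.000000: f=-4.590000 → w ← 1.000000 + 0.47·(-4.590000) = -1.157300
t=1.470000, w=-1.157300: f=0.695385 → w ← -1.157300 + 0.47·0.695385 = -0.830469
t=1.940000, w=-0.830469: f=-0.105351 → w ← -0.830469 + 0.47·(-0.105351) = -0.879984
w(2.41) ≈ -0.8800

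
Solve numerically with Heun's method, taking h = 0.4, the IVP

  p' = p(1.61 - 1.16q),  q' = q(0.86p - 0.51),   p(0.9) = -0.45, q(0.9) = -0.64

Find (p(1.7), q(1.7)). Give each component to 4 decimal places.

Heun on (p,q): k1 = f(t_n, state_n); k2 = f(t_n + h, state_n + h·k1); state_{n+1} = state_n + (h/2)·(k1 + k2).
0.900000: (-0.450000, -0.640000)
  k1 = (-1.058580, 0.574080)
  predictor → (-0.873432, -0.410368)
  k2 = (-1.822003, 0.517536)
  → (-1.026117, -0.421677)
1.300000: (-1.026117, -0.421677)
  k1 = (-2.153967, 0.587168)
  predictor → (-1.887703, -0.186810)
  k2 = (-3.448266, 0.398544)
  → (-2.146563, -0.224534)
(p(1.7), q(1.7)) ≈ (-2.1466, -0.2245)

-2.1466, -0.2245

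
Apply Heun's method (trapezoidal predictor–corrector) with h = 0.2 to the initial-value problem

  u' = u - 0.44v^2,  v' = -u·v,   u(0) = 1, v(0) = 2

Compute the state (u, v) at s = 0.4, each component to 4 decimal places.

0.8650, 1.4016

Heun on (u,v): k1 = f(s_n, state_n); k2 = f(s_n + h, state_n + h·k1); state_{n+1} = state_n + (h/2)·(k1 + k2).
0.000000: (1.000000, 2.000000)
  k1 = (-0.760000, -2.000000)
  predictor → (0.848000, 1.600000)
  k2 = (-0.278400, -1.356800)
  → (0.896160, 1.664320)
0.200000: (0.896160, 1.664320)
  k1 = (-0.322623, -1.491497)
  predictor → (0.831635, 1.366021)
  k2 = (0.010590, -1.136031)
  → (0.864957, 1.401567)
(u(0.4), v(0.4)) ≈ (0.8650, 1.4016)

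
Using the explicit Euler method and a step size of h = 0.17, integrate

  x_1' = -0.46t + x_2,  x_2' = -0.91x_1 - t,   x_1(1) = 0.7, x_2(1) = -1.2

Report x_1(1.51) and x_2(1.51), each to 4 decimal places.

-0.3259, -1.9812

Euler on (x_1,x_2): x_1_{n+1} = x_1_n + h·x_1', x_2_{n+1} = x_2_n + h·x_2'.
1.000000: (0.700000, -1.200000); f=(-1.660000, -1.637000) → (0.417800, -1.478290)
1.170000: (0.417800, -1.478290); f=(-2.016490, -1.550198) → (0.074997, -1.741824)
1.340000: (0.074997, -1.741824); f=(-2.358224, -1.408247) → (-0.325901, -1.981226)
(x_1(1.51), x_2(1.51)) ≈ (-0.3259, -1.9812)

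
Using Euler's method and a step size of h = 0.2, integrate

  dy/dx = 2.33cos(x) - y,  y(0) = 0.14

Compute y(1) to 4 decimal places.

Euler: y_{n+1} = y_n + h·f(x_n, y_n).
x=0.000000, y=0.140000: f=2.190000 → y ← 0.140000 + 0.2·2.190000 = 0.578000
x=0.200000, y=0.578000: f=1.705555 → y ← 0.578000 + 0.2·1.705555 = 0.919111
x=0.400000, y=0.919111: f=1.226961 → y ← 0.919111 + 0.2·1.226961 = 1.164503
x=0.600000, y=1.164503: f=0.758529 → y ← 1.164503 + 0.2·0.758529 = 1.316209
x=0.800000, y=1.316209: f=0.307118 → y ← 1.316209 + 0.2·0.307118 = 1.377633
y(1) ≈ 1.3776

1.3776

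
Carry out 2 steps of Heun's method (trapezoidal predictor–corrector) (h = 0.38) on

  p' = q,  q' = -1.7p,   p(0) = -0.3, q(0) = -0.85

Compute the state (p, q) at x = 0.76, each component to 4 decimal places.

Heun on (p,q): k1 = f(x_n, state_n); k2 = f(x_n + h, state_n + h·k1); state_{n+1} = state_n + (h/2)·(k1 + k2).
0.000000: (-0.300000, -0.850000)
  k1 = (-0.850000, 0.510000)
  predictor → (-0.623000, -0.656200)
  k2 = (-0.656200, 1.059100)
  → (-0.586178, -0.551871)
0.380000: (-0.586178, -0.551871)
  k1 = (-0.551871, 0.996503)
  predictor → (-0.795889, -0.173200)
  k2 = (-0.173200, 1.353011)
  → (-0.723941, -0.105463)
(p(0.76), q(0.76)) ≈ (-0.7239, -0.1055)

-0.7239, -0.1055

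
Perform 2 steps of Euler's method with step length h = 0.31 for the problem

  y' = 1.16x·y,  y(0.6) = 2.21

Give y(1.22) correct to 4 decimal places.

Euler: y_{n+1} = y_n + h·f(x_n, y_n).
x=0.600000, y=2.210000: f=1.538160 → y ← 2.210000 + 0.31·1.538160 = 2.686830
x=0.910000, y=2.686830: f=2.836217 → y ← 2.686830 + 0.31·2.836217 = 3.566057
y(1.22) ≈ 3.5661

3.5661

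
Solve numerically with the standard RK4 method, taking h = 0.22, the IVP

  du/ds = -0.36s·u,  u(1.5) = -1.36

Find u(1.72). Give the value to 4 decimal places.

-1.1972

RK4: k1 = f(s_n, u_n); k2 = f(s_n + h/2, u_n + (h/2)·k1); k3 = f(s_n + h/2, u_n + (h/2)·k2); k4 = f(s_n + h, u_n + h·k3); u_{n+1} = u_n + (h/6)·(k1 + 2k2 + 2k3 + k4).
s=1.500000, u=-1.360000:
  k1 = f(1.500000, -1.360000) = 0.734400
  k2 = f(1.610000, -1.279216) = 0.741434
  k3 = f(1.610000, -1.278442) = 0.740985
  k4 = f(1.720000, -1.196983) = 0.741172
  u ← -1.360000 + (0.22/6)·(k1 + 2k2 + 2k3 + k4) = -1.197185
u(1.72) ≈ -1.1972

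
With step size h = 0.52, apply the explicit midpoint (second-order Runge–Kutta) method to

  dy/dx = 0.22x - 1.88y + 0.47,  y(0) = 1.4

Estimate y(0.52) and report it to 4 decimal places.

Midpoint: k1 = f(x_n, y_n); k2 = f(x_n + h/2, y_n + (h/2)·k1); y_{n+1} = y_n + h·k2.
x=0.000000, y=1.400000:
  k1 = f(0.000000, 1.400000) = -2.162000
  k2 = f(0.260000, 0.837880) = -1.048014
  y ← 1.400000 + 0.52·(-1.048014) = 0.855033
y(0.52) ≈ 0.8550

0.8550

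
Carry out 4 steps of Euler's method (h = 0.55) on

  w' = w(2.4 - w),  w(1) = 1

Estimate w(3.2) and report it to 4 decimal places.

2.3983

Euler: w_{n+1} = w_n + h·f(x_n, w_n).
x=1.000000, w=1.000000: f=1.400000 → w ← 1.000000 + 0.55·1.400000 = 1.770000
x=1.550000, w=1.770000: f=1.115100 → w ← 1.770000 + 0.55·1.115100 = 2.383305
x=2.100000, w=2.383305: f=0.039789 → w ← 2.383305 + 0.55·0.039789 = 2.405189
x=2.650000, w=2.405189: f=-0.012481 → w ← 2.405189 + 0.55·(-0.012481) = 2.398325
w(3.2) ≈ 2.3983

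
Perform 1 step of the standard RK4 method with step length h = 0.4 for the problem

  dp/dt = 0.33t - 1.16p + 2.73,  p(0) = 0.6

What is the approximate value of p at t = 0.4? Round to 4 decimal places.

RK4: k1 = f(t_n, p_n); k2 = f(t_n + h/2, p_n + (h/2)·k1); k3 = f(t_n + h/2, p_n + (h/2)·k2); k4 = f(t_n + h, p_n + h·k3); p_{n+1} = p_n + (h/6)·(k1 + 2k2 + 2k3 + k4).
t=0.000000, p=0.600000:
  k1 = f(0.000000, 0.600000) = 2.034000
  k2 = f(0.200000, 1.006800) = 1.628112
  k3 = f(0.200000, 0.925622) = 1.722278
  k4 = f(0.400000, 1.288911) = 1.366863
  p ← 0.600000 + (0.4/6)·(k1 + 2k2 + 2k3 + k4) = 1.273443
p(0.4) ≈ 1.2734

1.2734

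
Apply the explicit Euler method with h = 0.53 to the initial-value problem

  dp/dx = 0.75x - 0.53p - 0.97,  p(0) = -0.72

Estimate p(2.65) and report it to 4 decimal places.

-0.0233

Euler: p_{n+1} = p_n + h·f(x_n, p_n).
x=0.000000, p=-0.720000: f=-0.588400 → p ← -0.720000 + 0.53·(-0.588400) = -1.031852
x=0.530000, p=-1.031852: f=-0.025618 → p ← -1.031852 + 0.53·(-0.025618) = -1.045430
x=1.060000, p=-1.045430: f=0.379078 → p ← -1.045430 + 0.53·0.379078 = -0.844519
x=1.590000, p=-0.844519: f=0.670095 → p ← -0.844519 + 0.53·0.670095 = -0.489368
x=2.120000, p=-0.489368: f=0.879365 → p ← -0.489368 + 0.53·0.879365 = -0.023305
p(2.65) ≈ -0.0233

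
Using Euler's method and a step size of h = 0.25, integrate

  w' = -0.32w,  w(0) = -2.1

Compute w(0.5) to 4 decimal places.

-1.7774

Euler: w_{n+1} = w_n + h·f(x_n, w_n).
x=0.000000, w=-2.100000: f=0.672000 → w ← -2.100000 + 0.25·0.672000 = -1.932000
x=0.250000, w=-1.932000: f=0.618240 → w ← -1.932000 + 0.25·0.618240 = -1.777440
w(0.5) ≈ -1.7774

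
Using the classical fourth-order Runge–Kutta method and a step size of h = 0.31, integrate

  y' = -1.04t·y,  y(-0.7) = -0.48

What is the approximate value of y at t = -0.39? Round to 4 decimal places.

-0.5722

RK4: k1 = f(t_n, y_n); k2 = f(t_n + h/2, y_n + (h/2)·k1); k3 = f(t_n + h/2, y_n + (h/2)·k2); k4 = f(t_n + h, y_n + h·k3); y_{n+1} = y_n + (h/6)·(k1 + 2k2 + 2k3 + k4).
t=-0.700000, y=-0.480000:
  k1 = f(-0.700000, -0.480000) = -0.349440
  k2 = f(-0.545000, -0.534163) = -0.302764
  k3 = f(-0.545000, -0.526928) = -0.298663
  k4 = f(-0.390000, -0.572586) = -0.232241
  y ← -0.480000 + (0.31/6)·(k1 + 2k2 + 2k3 + k4) = -0.572201
y(-0.39) ≈ -0.5722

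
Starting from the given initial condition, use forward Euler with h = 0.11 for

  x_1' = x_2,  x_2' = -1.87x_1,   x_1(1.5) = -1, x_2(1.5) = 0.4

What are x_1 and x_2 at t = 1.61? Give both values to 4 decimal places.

-0.9560, 0.6057

Euler on (x_1,x_2): x_1_{n+1} = x_1_n + h·x_1', x_2_{n+1} = x_2_n + h·x_2'.
1.500000: (-1.000000, 0.400000); f=(0.400000, 1.870000) → (-0.956000, 0.605700)
(x_1(1.61), x_2(1.61)) ≈ (-0.9560, 0.6057)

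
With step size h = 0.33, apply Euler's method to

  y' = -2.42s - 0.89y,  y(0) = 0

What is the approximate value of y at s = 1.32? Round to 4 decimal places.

-1.2944

Euler: y_{n+1} = y_n + h·f(s_n, y_n).
s=0.000000, y=0.000000: f=0.000000 → y ← 0.000000 + 0.33·0.000000 = 0.000000
s=0.330000, y=0.000000: f=-0.798600 → y ← 0.000000 + 0.33·(-0.798600) = -0.263538
s=0.660000, y=-0.263538: f=-1.362651 → y ← -0.263538 + 0.33·(-1.362651) = -0.713213
s=0.990000, y=-0.713213: f=-1.761041 → y ← -0.713213 + 0.33·(-1.761041) = -1.294356
y(1.32) ≈ -1.2944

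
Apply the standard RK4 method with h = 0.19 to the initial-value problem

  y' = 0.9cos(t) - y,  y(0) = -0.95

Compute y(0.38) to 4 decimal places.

-0.3726

RK4: k1 = f(t_n, y_n); k2 = f(t_n + h/2, y_n + (h/2)·k1); k3 = f(t_n + h/2, y_n + (h/2)·k2); k4 = f(t_n + h, y_n + h·k3); y_{n+1} = y_n + (h/6)·(k1 + 2k2 + 2k3 + k4).
t=0.000000, y=-0.950000:
  k1 = f(0.000000, -0.950000) = 1.850000
  k2 = f(0.095000, -0.774250) = 1.670192
  k3 = f(0.095000, -0.791332) = 1.687274
  k4 = f(0.190000, -0.629418) = 1.513222
  y ← -0.950000 + (0.19/6)·(k1 + 2k2 + 2k3 + k4) = -0.630859
t=0.190000, y=-0.630859:
  k1 = f(0.190000, -0.630859) = 1.514662
  k2 = f(0.285000, -0.486966) = 1.350661
  k3 = f(0.285000, -0.502546) = 1.366241
  k4 = f(0.380000, -0.371273) = 1.207071
  y ← -0.630859 + (0.19/6)·(k1 + 2k2 + 2k3 + k4) = -0.372600
y(0.38) ≈ -0.3726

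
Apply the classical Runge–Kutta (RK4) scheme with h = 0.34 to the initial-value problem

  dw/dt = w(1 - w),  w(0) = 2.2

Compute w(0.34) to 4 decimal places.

RK4: k1 = f(t_n, w_n); k2 = f(t_n + h/2, w_n + (h/2)·k1); k3 = f(t_n + h/2, w_n + (h/2)·k2); k4 = f(t_n + h, w_n + h·k3); w_{n+1} = w_n + (h/6)·(k1 + 2k2 + 2k3 + k4).
t=0.000000, w=2.200000:
  k1 = f(0.000000, 2.200000) = -2.640000
  k2 = f(0.170000, 1.751200) = -1.315501
  k3 = f(0.170000, 1.976365) = -1.929653
  k4 = f(0.340000, 1.543918) = -0.839765
  w ← 2.200000 + (0.34/6)·(k1 + 2k2 + 2k3 + k4) = 1.635029
w(0.34) ≈ 1.6350

1.6350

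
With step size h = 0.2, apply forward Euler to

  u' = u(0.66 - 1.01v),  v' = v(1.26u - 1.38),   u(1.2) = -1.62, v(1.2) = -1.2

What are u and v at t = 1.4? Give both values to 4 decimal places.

Euler on (u,v): u_{n+1} = u_n + h·u', v_{n+1} = v_n + h·v'.
1.200000: (-1.620000, -1.200000); f=(-3.032640, 4.105440) → (-2.226528, -0.378912)
(u(1.4), v(1.4)) ≈ (-2.2265, -0.3789)

-2.2265, -0.3789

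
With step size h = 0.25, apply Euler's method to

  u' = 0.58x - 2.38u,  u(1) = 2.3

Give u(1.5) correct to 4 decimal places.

Euler: u_{n+1} = u_n + h·f(x_n, u_n).
x=1.000000, u=2.300000: f=-4.894000 → u ← 2.300000 + 0.25·(-4.894000) = 1.076500
x=1.250000, u=1.076500: f=-1.837070 → u ← 1.076500 + 0.25·(-1.837070) = 0.617233
u(1.5) ≈ 0.6172

0.6172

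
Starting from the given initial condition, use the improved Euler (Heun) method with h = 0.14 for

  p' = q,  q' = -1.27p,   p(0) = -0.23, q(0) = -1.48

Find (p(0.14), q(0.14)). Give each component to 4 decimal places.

Heun on (p,q): k1 = f(t_n, state_n); k2 = f(t_n + h, state_n + h·k1); state_{n+1} = state_n + (h/2)·(k1 + k2).
0.000000: (-0.230000, -1.480000)
  k1 = (-1.480000, 0.292100)
  predictor → (-0.437200, -1.439106)
  k2 = (-1.439106, 0.555244)
  → (-0.434337, -1.420686)
(p(0.14), q(0.14)) ≈ (-0.4343, -1.4207)

-0.4343, -1.4207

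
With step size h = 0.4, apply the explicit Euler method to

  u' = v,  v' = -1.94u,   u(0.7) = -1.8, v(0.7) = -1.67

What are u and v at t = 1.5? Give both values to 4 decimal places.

Euler on (u,v): u_{n+1} = u_n + h·u', v_{n+1} = v_n + h·v'.
0.700000: (-1.800000, -1.670000); f=(-1.670000, 3.492000) → (-2.468000, -0.273200)
1.100000: (-2.468000, -0.273200); f=(-0.273200, 4.787920) → (-2.577280, 1.641968)
(u(1.5), v(1.5)) ≈ (-2.5773, 1.6420)

-2.5773, 1.6420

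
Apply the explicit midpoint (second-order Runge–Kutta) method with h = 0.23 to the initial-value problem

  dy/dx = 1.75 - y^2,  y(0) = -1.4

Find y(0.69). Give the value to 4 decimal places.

Midpoint: k1 = f(x_n, y_n); k2 = f(x_n + h/2, y_n + (h/2)·k1); y_{n+1} = y_n + h·k2.
x=0.000000, y=-1.400000:
  k1 = f(0.000000, -1.400000) = -0.210000
  k2 = f(0.115000, -1.424150) = -0.278203
  y ← -1.400000 + 0.23·(-0.278203) = -1.463987
x=0.230000, y=-1.463987:
  k1 = f(0.230000, -1.463987) = -0.393257
  k2 = f(0.345000, -1.509211) = -0.527719
  y ← -1.463987 + 0.23·(-0.527719) = -1.585362
x=0.460000, y=-1.585362:
  k1 = f(0.460000, -1.585362) = -0.763373
  k2 = f(0.575000, -1.673150) = -1.049431
  y ← -1.585362 + 0.23·(-1.049431) = -1.826731
y(0.69) ≈ -1.8267

-1.8267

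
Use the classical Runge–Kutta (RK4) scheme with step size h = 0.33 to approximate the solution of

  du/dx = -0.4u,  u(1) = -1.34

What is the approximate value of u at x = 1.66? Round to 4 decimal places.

RK4: k1 = f(x_n, u_n); k2 = f(x_n + h/2, u_n + (h/2)·k1); k3 = f(x_n + h/2, u_n + (h/2)·k2); k4 = f(x_n + h, u_n + h·k3); u_{n+1} = u_n + (h/6)·(k1 + 2k2 + 2k3 + k4).
x=1.000000, u=-1.340000:
  k1 = f(1.000000, -1.340000) = 0.536000
  k2 = f(1.165000, -1.251560) = 0.500624
  k3 = f(1.165000, -1.257397) = 0.502959
  k4 = f(1.330000, -1.174024) = 0.469609
  u ← -1.340000 + (0.33/6)·(k1 + 2k2 + 2k3 + k4) = -1.174297
x=1.330000, u=-1.174297:
  k1 = f(1.330000, -1.174297) = 0.469719
  k2 = f(1.495000, -1.096794) = 0.438717
  k3 = f(1.495000, -1.101909) = 0.440764
  k4 = f(1.660000, -1.028845) = 0.411538
  u ← -1.174297 + (0.33/6)·(k1 + 2k2 + 2k3 + k4) = -1.029085
u(1.66) ≈ -1.0291

-1.0291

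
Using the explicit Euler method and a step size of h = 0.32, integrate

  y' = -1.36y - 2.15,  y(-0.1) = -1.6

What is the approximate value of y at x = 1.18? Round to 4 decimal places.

-1.5828

Euler: y_{n+1} = y_n + h·f(x_n, y_n).
x=-0.100000, y=-1.600000: f=0.026000 → y ← -1.600000 + 0.32·0.026000 = -1.591680
x=0.220000, y=-1.591680: f=0.014685 → y ← -1.591680 + 0.32·0.014685 = -1.586981
x=0.540000, y=-1.586981: f=0.008294 → y ← -1.586981 + 0.32·0.008294 = -1.584327
x=0.860000, y=-1.584327: f=0.004684 → y ← -1.584327 + 0.32·0.004684 = -1.582828
y(1.18) ≈ -1.5828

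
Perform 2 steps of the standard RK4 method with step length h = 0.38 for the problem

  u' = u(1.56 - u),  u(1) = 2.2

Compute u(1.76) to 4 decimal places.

RK4: k1 = f(x_n, u_n); k2 = f(x_n + h/2, u_n + (h/2)·k1); k3 = f(x_n + h/2, u_n + (h/2)·k2); k4 = f(x_n + h, u_n + h·k3); u_{n+1} = u_n + (h/6)·(k1 + 2k2 + 2k3 + k4).
x=1.000000, u=2.200000:
  k1 = f(1.000000, 2.200000) = -1.408000
  k2 = f(1.190000, 1.932480) = -0.719810
  k3 = f(1.190000, 2.063236) = -1.038295
  k4 = f(1.380000, 1.805448) = -0.443144
  u ← 2.200000 + (0.38/6)·(k1 + 2k2 + 2k3 + k4) = 1.860068
x=1.380000, u=1.860068:
  k1 = f(1.380000, 1.860068) = -0.558146
  k2 = f(1.570000, 1.754020) = -0.340315
  k3 = f(1.570000, 1.795408) = -0.422653
  k4 = f(1.760000, 1.699459) = -0.237006
  u ← 1.860068 + (0.38/6)·(k1 + 2k2 + 2k3 + k4) = 1.713065
u(1.76) ≈ 1.7131

1.7131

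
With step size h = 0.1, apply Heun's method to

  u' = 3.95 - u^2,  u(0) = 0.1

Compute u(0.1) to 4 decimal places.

0.4823

Heun: k1 = f(t_n, u_n); k2 = f(t_n + h, u_n + h·k1); u_{n+1} = u_n + (h/2)·(k1 + k2).
t=0.000000, u=0.100000:
  k1 = f(0.000000, 0.100000) = 3.940000
  k2 = f(0.100000, 0.494000) = 3.705964
  u ← 0.100000 + (0.1/2)·(3.940000 + 3.705964) = 0.482298
u(0.1) ≈ 0.4823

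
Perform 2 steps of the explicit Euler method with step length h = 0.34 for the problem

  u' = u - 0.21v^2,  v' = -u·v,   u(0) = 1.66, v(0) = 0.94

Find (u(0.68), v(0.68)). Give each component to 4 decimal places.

2.8842, 0.1086

Euler on (u,v): u_{n+1} = u_n + h·u', v_{n+1} = v_n + h·v'.
0.000000: (1.660000, 0.940000); f=(1.474444, -1.560400) → (2.161311, 0.409464)
0.340000: (2.161311, 0.409464); f=(2.126102, -0.884979) → (2.884186, 0.108571)
(u(0.68), v(0.68)) ≈ (2.8842, 0.1086)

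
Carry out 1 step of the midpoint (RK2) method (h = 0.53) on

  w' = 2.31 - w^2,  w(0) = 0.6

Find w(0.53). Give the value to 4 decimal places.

1.1633

Midpoint: k1 = f(s_n, w_n); k2 = f(s_n + h/2, w_n + (h/2)·k1); w_{n+1} = w_n + h·k2.
s=0.000000, w=0.600000:
  k1 = f(0.000000, 0.600000) = 1.950000
  k2 = f(0.265000, 1.116750) = 1.062869
  w ← 0.600000 + 0.53·1.062869 = 1.163321
w(0.53) ≈ 1.1633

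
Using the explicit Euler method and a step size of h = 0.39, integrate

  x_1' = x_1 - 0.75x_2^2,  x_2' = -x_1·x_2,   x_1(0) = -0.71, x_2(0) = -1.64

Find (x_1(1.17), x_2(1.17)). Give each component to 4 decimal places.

-8.8807, -8.7210

Euler on (x_1,x_2): x_1_{n+1} = x_1_n + h·x_1', x_2_{n+1} = x_2_n + h·x_2'.
0.000000: (-0.710000, -1.640000); f=(-2.727200, -1.164400) → (-1.773608, -2.094116)
0.390000: (-1.773608, -2.094116); f=(-5.062599, -3.714141) → (-3.748022, -3.542631)
0.780000: (-3.748022, -3.542631); f=(-13.160697, -13.277858) → (-8.880694, -8.720996)
(x_1(1.17), x_2(1.17)) ≈ (-8.8807, -8.7210)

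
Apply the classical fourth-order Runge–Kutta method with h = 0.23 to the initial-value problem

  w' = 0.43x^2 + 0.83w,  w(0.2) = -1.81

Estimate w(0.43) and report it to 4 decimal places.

RK4: k1 = f(x_n, w_n); k2 = f(x_n + h/2, w_n + (h/2)·k1); k3 = f(x_n + h/2, w_n + (h/2)·k2); k4 = f(x_n + h, w_n + h·k3); w_{n+1} = w_n + (h/6)·(k1 + 2k2 + 2k3 + k4).
x=0.200000, w=-1.810000:
  k1 = f(0.200000, -1.810000) = -1.485100
  k2 = f(0.315000, -1.980787) = -1.601386
  k3 = f(0.315000, -1.994159) = -1.612486
  k4 = f(0.430000, -2.180872) = -1.730616
  w ← -1.810000 + (0.23/6)·(k1 + 2k2 + 2k3 + k4) = -2.179666
w(0.43) ≈ -2.1797

-2.1797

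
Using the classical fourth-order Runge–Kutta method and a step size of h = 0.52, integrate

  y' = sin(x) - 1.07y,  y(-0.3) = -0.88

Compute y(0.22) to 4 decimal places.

RK4: k1 = f(x_n, y_n); k2 = f(x_n + h/2, y_n + (h/2)·k1); k3 = f(x_n + h/2, y_n + (h/2)·k2); k4 = f(x_n + h, y_n + h·k3); y_{n+1} = y_n + (h/6)·(k1 + 2k2 + 2k3 + k4).
x=-0.300000, y=-0.880000:
  k1 = f(-0.300000, -0.880000) = 0.646080
  k2 = f(-0.040000, -0.712019) = 0.721871
  k3 = f(-0.040000, -0.692313) = 0.700786
  k4 = f(0.220000, -0.515591) = 0.769912
  y ← -0.880000 + (0.52/6)·(k1 + 2k2 + 2k3 + k4) = -0.510687
y(0.22) ≈ -0.5107

-0.5107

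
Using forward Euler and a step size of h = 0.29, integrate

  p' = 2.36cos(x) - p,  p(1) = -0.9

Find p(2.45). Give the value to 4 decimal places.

Euler: p_{n+1} = p_n + h·f(x_n, p_n).
x=1.000000, p=-0.900000: f=2.175113 → p ← -0.900000 + 0.29·2.175113 = -0.269217
x=1.290000, p=-0.269217: f=0.923222 → p ← -0.269217 + 0.29·0.923222 = -0.001483
x=1.580000, p=-0.001483: f=-0.020238 → p ← -0.001483 + 0.29·(-0.020238) = -0.007352
x=1.870000, p=-0.007352: f=-0.688281 → p ← -0.007352 + 0.29·(-0.688281) = -0.206953
x=2.160000, p=-0.206953: f=-1.104497 → p ← -0.206953 + 0.29·(-1.104497) = -0.527257
p(2.45) ≈ -0.5273

-0.5273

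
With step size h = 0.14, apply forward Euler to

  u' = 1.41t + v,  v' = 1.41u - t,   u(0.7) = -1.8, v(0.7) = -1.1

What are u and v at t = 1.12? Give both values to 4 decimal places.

Euler on (u,v): u_{n+1} = u_n + h·u', v_{n+1} = v_n + h·v'.
0.700000: (-1.800000, -1.100000); f=(-0.113000, -3.238000) → (-1.815820, -1.553320)
0.840000: (-1.815820, -1.553320); f=(-0.368920, -3.400306) → (-1.867469, -2.029363)
0.980000: (-1.867469, -2.029363); f=(-0.647563, -3.613131) → (-1.958128, -2.535201)
(u(1.12), v(1.12)) ≈ (-1.9581, -2.5352)

-1.9581, -2.5352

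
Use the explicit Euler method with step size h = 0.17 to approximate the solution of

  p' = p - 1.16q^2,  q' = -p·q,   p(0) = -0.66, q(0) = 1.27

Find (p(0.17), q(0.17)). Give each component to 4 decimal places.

Euler on (p,q): p_{n+1} = p_n + h·p', q_{n+1} = q_n + h·q'.
0.000000: (-0.660000, 1.270000); f=(-2.530964, 0.838200) → (-1.090264, 1.412494)
(p(0.17), q(0.17)) ≈ (-1.0903, 1.4125)

-1.0903, 1.4125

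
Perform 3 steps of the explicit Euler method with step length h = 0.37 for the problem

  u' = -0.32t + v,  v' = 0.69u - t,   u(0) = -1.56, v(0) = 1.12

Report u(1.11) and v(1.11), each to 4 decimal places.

-0.9018, -0.2169

Euler on (u,v): u_{n+1} = u_n + h·u', v_{n+1} = v_n + h·v'.
0.000000: (-1.560000, 1.120000); f=(1.120000, -1.076400) → (-1.145600, 0.721732)
0.370000: (-1.145600, 0.721732); f=(0.603332, -1.160464) → (-0.922367, 0.292360)
0.740000: (-0.922367, 0.292360); f=(0.055560, -1.376433) → (-0.901810, -0.216920)
(u(1.11), v(1.11)) ≈ (-0.9018, -0.2169)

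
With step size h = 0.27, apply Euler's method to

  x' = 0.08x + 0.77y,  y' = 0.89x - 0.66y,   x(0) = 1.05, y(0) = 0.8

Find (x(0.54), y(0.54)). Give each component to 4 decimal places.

Euler on (x,y): x_{n+1} = x_n + h·x', y_{n+1} = y_n + h·y'.
0.000000: (1.050000, 0.800000); f=(0.700000, 0.406500) → (1.239000, 0.909755)
0.270000: (1.239000, 0.909755); f=(0.799631, 0.502272) → (1.454900, 1.045368)
(x(0.54), y(0.54)) ≈ (1.4549, 1.0454)

1.4549, 1.0454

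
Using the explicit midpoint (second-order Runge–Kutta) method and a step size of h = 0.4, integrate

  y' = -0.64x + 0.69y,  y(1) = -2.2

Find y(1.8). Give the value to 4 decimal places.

Midpoint: k1 = f(x_n, y_n); k2 = f(x_n + h/2, y_n + (h/2)·k1); y_{n+1} = y_n + h·k2.
x=1.000000, y=-2.200000:
  k1 = f(1.000000, -2.200000) = -2.158000
  k2 = f(1.200000, -2.631600) = -2.583804
  y ← -2.200000 + 0.4·(-2.583804) = -3.233522
x=1.400000, y=-3.233522:
  k1 = f(1.400000, -3.233522) = -3.127130
  k2 = f(1.600000, -3.858948) = -3.686674
  y ← -3.233522 + 0.4·(-3.686674) = -4.708191
y(1.8) ≈ -4.7082

-4.7082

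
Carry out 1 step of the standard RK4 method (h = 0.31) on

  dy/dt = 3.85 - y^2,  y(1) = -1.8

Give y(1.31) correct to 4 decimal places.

RK4: k1 = f(t_n, y_n); k2 = f(t_n + h/2, y_n + (h/2)·k1); k3 = f(t_n + h/2, y_n + (h/2)·k2); k4 = f(t_n + h, y_n + h·k3); y_{n+1} = y_n + (h/6)·(k1 + 2k2 + 2k3 + k4).
t=1.000000, y=-1.800000:
  k1 = f(1.000000, -1.800000) = 0.610000
  k2 = f(1.155000, -1.705450) = 0.941440
  k3 = f(1.155000, -1.654077) = 1.114030
  k4 = f(1.310000, -1.454651) = 1.733991
  y ← -1.800000 + (0.31/6)·(k1 + 2k2 + 2k3 + k4) = -1.466495
y(1.31) ≈ -1.4665

-1.4665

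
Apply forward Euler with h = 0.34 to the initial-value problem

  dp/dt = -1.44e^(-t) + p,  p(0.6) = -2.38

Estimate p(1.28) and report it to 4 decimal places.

Euler: p_{n+1} = p_n + h·f(t_n, p_n).
t=0.600000, p=-2.380000: f=-3.170289 → p ← -2.380000 + 0.34·(-3.170289) = -3.457898
t=0.940000, p=-3.457898: f=-4.020402 → p ← -3.457898 + 0.34·(-4.020402) = -4.824835
p(1.28) ≈ -4.8248

-4.8248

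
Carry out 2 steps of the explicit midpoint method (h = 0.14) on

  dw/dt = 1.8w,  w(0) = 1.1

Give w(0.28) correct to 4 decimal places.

Midpoint: k1 = f(t_n, w_n); k2 = f(t_n + h/2, w_n + (h/2)·k1); w_{n+1} = w_n + h·k2.
t=0.000000, w=1.100000:
  k1 = f(0.000000, 1.100000) = 1.980000
  k2 = f(0.070000, 1.238600) = 2.229480
  w ← 1.100000 + 0.14·2.229480 = 1.412127
t=0.140000, w=1.412127:
  k1 = f(0.140000, 1.412127) = 2.541829
  k2 = f(0.210000, 1.590055) = 2.862099
  w ← 1.412127 + 0.14·2.862099 = 1.812821
w(0.28) ≈ 1.8128

1.8128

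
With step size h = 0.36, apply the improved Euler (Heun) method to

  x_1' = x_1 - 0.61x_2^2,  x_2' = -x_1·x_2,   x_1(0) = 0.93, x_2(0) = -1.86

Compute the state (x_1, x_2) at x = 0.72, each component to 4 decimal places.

Heun on (x_1,x_2): k1 = f(x_n, state_n); k2 = f(x_n + h, state_n + h·k1); state_{n+1} = state_n + (h/2)·(k1 + k2).
0.000000: (0.930000, -1.860000)
  k1 = (-1.180356, 1.729800)
  predictor → (0.505072, -1.237272)
  k2 = (-0.428742, 0.624911)
  → (0.640362, -1.436152)
0.360000: (0.640362, -1.436152)
  k1 = (-0.617782, 0.919658)
  predictor → (0.417961, -1.105075)
  k2 = (-0.326966, 0.461878)
  → (0.470308, -1.187476)
(x_1(0.72), x_2(0.72)) ≈ (0.4703, -1.1875)

0.4703, -1.1875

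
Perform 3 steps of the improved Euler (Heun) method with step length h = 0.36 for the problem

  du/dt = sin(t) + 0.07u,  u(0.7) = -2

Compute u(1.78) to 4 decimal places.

Heun: k1 = f(t_n, u_n); k2 = f(t_n + h, u_n + h·k1); u_{n+1} = u_n + (h/2)·(k1 + k2).
t=0.700000, u=-2.000000:
  k1 = f(0.700000, -2.000000) = 0.504218
  k2 = f(1.060000, -1.818482) = 0.745062
  u ← -2.000000 + (0.36/2)·(0.504218 + 0.745062) = -1.775130
t=1.060000, u=-1.775130:
  k1 = f(1.060000, -1.775130) = 0.748096
  k2 = f(1.420000, -1.505815) = 0.883245
  u ← -1.775130 + (0.36/2)·(0.748096 + 0.883245) = -1.481488
t=1.420000, u=-1.481488:
  k1 = f(1.420000, -1.481488) = 0.884948
  k2 = f(1.780000, -1.162907) = 0.896793
  u ← -1.481488 + (0.36/2)·(0.884948 + 0.896793) = -1.160775
u(1.78) ≈ -1.1608

-1.1608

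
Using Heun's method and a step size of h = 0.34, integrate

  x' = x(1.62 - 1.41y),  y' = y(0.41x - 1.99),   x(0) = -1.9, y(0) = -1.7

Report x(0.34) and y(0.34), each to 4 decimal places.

Heun on (x,y): k1 = f(t_n, state_n); k2 = f(t_n + h, state_n + h·k1); state_{n+1} = state_n + (h/2)·(k1 + k2).
0.000000: (-1.900000, -1.700000)
  k1 = (-7.632300, 4.707300)
  predictor → (-4.494982, -0.099518)
  k2 = (-7.912608, 0.381447)
  → (-4.542634, -0.834913)
(x(0.34), y(0.34)) ≈ (-4.5426, -0.8349)

-4.5426, -0.8349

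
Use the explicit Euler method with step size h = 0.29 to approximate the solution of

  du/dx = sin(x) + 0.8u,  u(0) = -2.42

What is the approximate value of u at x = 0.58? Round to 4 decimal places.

-3.5902

Euler: u_{n+1} = u_n + h·f(x_n, u_n).
x=0.000000, u=-2.420000: f=-1.936000 → u ← -2.420000 + 0.29·(-1.936000) = -2.981440
x=0.290000, u=-2.981440: f=-2.099200 → u ← -2.981440 + 0.29·(-2.099200) = -3.590208
u(0.58) ≈ -3.5902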